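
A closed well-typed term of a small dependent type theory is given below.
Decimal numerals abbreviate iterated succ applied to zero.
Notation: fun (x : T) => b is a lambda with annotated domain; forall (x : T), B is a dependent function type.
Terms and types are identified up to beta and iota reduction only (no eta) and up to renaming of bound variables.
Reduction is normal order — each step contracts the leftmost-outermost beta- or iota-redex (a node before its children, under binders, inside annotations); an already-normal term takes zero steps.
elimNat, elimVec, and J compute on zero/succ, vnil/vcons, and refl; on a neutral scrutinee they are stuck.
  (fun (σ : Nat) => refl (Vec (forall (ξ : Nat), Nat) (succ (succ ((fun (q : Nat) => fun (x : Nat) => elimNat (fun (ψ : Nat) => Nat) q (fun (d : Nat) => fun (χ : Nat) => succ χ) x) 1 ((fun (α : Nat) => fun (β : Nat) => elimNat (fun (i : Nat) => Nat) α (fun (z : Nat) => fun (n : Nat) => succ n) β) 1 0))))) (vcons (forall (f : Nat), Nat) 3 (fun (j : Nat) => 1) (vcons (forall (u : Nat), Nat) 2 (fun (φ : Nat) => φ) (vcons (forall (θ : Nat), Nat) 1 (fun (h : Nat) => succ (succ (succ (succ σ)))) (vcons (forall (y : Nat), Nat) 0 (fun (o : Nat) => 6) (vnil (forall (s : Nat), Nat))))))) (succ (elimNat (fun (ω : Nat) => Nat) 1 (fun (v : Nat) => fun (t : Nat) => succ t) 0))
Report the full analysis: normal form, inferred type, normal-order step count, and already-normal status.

resulting normal form:
  refl (Vec (forall (σ : Nat), Nat) 4) (vcons (forall (ξ : Nat), Nat) 3 (fun (q : Nat) => 1) (vcons (forall (x : Nat), Nat) 2 (fun (ψ : Nat) => ψ) (vcons (forall (d : Nat), Nat) 1 (fun (χ : Nat) => 6) (vcons (forall (α : Nat), Nat) 0 (fun (β : Nat) => 6) (vnil (forall (i : Nat), Nat))))))
the term's type:
  Eq (Vec (forall (σ : Nat), Nat) 4) (vcons (forall (ξ : Nat), Nat) 3 (fun (q : Nat) => 1) (vcons (forall (x : Nat), Nat) 2 (fun (ψ : Nat) => ψ) (vcons (forall (d : Nat), Nat) 1 (fun (χ : Nat) => 6) (vcons (forall (α : Nat), Nat) 0 (fun (β : Nat) => 6) (vnil (forall (i : Nat), Nat)))))) (vcons (forall (z : Nat), Nat) 3 (fun (n : Nat) => 1) (vcons (forall (f : Nat), Nat) 2 (fun (j : Nat) => j) (vcons (forall (u : Nat), Nat) 1 (fun (φ : Nat) => 6) (vcons (forall (θ : Nat), Nat) 0 (fun (h : Nat) => 6) (vnil (forall (y : Nat), Nat))))))
normal-order step count: 11
already normal: no
first contracted redex: a beta-redex


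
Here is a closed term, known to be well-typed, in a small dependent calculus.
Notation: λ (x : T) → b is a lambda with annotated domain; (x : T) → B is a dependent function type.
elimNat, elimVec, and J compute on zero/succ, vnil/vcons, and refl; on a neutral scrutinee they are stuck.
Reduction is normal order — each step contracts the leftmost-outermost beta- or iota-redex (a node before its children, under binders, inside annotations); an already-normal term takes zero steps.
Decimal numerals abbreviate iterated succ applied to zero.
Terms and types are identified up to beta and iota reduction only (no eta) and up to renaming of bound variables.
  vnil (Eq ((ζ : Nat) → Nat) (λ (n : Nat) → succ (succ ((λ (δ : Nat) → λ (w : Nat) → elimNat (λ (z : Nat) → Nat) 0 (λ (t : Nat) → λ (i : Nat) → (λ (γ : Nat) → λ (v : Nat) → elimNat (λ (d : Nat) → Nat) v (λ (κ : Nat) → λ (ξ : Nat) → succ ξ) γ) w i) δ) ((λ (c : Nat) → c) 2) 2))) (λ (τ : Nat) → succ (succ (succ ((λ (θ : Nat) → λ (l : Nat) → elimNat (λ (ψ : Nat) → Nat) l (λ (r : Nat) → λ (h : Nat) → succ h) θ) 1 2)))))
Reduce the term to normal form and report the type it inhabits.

resulting normal form:
  vnil (Eq ((ζ : Nat) → Nat) (λ (n : Nat) → 6) (λ (δ : Nat) → 6))
inferred type:
  Vec (Eq ((ζ : Nat) → Nat) (λ (n : Nat) → 6) (λ (δ : Nat) → 6)) 0
observation: the leftmost-outermost redex is a beta-redex, and normalization takes 25 steps.


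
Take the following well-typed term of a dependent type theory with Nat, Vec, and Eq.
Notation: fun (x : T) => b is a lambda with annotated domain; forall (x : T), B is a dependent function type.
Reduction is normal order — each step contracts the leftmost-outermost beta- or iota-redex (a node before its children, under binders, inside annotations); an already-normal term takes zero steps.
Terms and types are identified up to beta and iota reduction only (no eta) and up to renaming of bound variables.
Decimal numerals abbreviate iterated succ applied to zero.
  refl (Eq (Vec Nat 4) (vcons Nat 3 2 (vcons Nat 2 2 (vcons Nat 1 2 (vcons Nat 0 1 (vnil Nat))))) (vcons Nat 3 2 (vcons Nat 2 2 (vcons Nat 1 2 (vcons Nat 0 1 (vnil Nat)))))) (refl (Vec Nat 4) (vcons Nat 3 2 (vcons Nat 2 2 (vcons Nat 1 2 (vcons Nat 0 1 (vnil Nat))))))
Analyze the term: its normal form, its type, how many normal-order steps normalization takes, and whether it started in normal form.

resulting normal form:
  refl (Eq (Vec Nat 4) (vcons Nat 3 2 (vcons Nat 2 2 (vcons Nat 1 2 (vcons Nat 0 1 (vnil Nat))))) (vcons Nat 3 2 (vcons Nat 2 2 (vcons Nat 1 2 (vcons Nat 0 1 (vnil Nat)))))) (refl (Vec Nat 4) (vcons Nat 3 2 (vcons Nat 2 2 (vcons Nat 1 2 (vcons Nat 0 1 (vnil Nat))))))
type:
  Eq (Eq (Vec Nat 4) (vcons Nat 3 2 (vcons Nat 2 2 (vcons Nat 1 2 (vcons Nat 0 1 (vnil Nat))))) (vcons Nat 3 2 (vcons Nat 2 2 (vcons Nat 1 2 (vcons Nat 0 1 (vnil Nat)))))) (refl (Vec Nat 4) (vcons Nat 3 2 (vcons Nat 2 2 (vcons Nat 1 2 (vcons Nat 0 1 (vnil Nat)))))) (refl (Vec Nat 4) (vcons Nat 3 2 (vcons Nat 2 2 (vcons Nat 1 2 (vcons Nat 0 1 (vnil Nat))))))
normal-order step count: 0
already normal: yes


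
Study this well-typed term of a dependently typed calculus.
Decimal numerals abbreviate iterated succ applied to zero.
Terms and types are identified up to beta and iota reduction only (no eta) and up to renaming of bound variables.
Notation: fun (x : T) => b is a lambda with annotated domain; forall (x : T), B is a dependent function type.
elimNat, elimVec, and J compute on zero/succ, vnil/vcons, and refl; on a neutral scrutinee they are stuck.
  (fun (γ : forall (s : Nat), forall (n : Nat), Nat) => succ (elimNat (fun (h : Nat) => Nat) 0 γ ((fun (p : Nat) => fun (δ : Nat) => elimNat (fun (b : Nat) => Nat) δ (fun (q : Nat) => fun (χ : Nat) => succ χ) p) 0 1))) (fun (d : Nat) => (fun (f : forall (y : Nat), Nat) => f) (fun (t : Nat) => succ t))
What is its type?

the term's type:
  Nat


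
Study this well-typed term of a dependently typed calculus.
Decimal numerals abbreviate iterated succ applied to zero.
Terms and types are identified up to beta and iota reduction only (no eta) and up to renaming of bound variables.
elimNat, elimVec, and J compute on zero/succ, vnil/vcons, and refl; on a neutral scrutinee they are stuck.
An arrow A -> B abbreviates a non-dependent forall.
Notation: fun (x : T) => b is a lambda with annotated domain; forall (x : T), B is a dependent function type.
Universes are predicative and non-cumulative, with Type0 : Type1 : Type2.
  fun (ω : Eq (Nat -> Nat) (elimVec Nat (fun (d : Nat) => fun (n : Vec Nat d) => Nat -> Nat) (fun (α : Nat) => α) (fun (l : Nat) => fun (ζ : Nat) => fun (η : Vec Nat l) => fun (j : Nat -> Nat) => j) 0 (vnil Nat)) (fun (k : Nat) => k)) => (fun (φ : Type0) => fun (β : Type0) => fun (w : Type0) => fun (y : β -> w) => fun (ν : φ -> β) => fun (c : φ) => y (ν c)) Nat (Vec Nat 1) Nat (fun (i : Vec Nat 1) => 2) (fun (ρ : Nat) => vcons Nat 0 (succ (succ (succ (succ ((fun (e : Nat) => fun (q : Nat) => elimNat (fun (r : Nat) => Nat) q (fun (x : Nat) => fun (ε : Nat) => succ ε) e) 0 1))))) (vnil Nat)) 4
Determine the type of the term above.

type:
  Eq (Nat -> Nat) (fun (ω : Nat) => ω) (fun (d : Nat) => d) -> Nat


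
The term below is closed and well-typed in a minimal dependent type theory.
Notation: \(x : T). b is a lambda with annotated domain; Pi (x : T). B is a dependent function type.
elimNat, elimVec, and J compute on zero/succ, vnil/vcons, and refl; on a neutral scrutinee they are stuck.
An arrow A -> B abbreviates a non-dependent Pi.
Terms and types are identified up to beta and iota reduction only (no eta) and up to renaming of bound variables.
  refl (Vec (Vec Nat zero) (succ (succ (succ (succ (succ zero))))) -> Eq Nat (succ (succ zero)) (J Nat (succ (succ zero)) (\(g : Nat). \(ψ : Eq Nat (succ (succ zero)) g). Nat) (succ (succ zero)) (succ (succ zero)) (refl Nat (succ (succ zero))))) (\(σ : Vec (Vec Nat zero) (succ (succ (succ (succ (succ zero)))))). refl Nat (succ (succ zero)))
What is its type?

inferred type:
  Eq (Vec (Vec Nat zero) (succ (succ (succ (succ (succ zero))))) -> Eq Nat (succ (succ zero)) (succ (succ zero))) (\(g : Vec (Vec Nat zero) (succ (succ (succ (succ (succ zero)))))). refl Nat (succ (succ zero))) (\(ψ : Vec (Vec Nat zero) (succ (succ (succ (succ (succ zero)))))). refl Nat (succ (succ zero)))


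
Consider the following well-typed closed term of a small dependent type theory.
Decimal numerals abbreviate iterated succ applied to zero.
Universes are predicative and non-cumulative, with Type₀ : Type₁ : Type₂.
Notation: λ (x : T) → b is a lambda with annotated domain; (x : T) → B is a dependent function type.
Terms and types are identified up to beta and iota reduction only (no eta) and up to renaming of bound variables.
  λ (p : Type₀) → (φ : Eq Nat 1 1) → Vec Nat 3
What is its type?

the term's type:
  (p : Type₀) → Type₀


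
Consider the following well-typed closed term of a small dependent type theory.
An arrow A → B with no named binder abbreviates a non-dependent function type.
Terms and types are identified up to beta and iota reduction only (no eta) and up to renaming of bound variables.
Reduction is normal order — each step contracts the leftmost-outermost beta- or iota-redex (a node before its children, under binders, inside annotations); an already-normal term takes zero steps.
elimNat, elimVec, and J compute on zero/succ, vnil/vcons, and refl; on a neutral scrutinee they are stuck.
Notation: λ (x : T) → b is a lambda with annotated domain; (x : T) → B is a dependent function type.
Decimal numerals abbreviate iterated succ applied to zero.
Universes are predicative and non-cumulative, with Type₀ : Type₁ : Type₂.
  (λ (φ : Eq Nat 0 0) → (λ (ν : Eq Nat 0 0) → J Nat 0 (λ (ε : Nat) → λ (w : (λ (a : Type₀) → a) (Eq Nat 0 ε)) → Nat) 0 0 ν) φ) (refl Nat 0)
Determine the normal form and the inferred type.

resulting normal form:
  0
type:
  Nat


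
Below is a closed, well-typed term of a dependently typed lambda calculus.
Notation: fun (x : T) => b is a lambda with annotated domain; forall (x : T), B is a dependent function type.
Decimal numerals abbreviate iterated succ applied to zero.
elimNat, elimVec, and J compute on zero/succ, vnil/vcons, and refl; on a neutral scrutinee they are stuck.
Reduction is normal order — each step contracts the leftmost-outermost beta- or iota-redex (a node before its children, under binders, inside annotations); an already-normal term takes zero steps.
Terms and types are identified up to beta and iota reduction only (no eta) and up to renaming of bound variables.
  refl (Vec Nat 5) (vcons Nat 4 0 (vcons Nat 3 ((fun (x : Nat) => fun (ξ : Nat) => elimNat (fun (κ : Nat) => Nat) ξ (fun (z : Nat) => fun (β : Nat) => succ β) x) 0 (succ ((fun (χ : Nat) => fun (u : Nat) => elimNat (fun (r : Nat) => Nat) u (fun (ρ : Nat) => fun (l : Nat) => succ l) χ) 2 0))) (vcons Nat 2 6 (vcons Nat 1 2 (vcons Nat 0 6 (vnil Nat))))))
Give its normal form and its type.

resulting normal form:
  refl (Vec Nat 5) (vcons Nat 4 0 (vcons Nat 3 3 (vcons Nat 2 6 (vcons Nat 1 2 (vcons Nat 0 6 (vnil Nat))))))
inferred type:
  Eq (Vec Nat 5) (vcons Nat 4 0 (vcons Nat 3 3 (vcons Nat 2 6 (vcons Nat 1 2 (vcons Nat 0 6 (vnil Nat)))))) (vcons Nat 4 0 (vcons Nat 3 3 (vcons Nat 2 6 (vcons Nat 1 2 (vcons Nat 0 6 (vnil Nat))))))


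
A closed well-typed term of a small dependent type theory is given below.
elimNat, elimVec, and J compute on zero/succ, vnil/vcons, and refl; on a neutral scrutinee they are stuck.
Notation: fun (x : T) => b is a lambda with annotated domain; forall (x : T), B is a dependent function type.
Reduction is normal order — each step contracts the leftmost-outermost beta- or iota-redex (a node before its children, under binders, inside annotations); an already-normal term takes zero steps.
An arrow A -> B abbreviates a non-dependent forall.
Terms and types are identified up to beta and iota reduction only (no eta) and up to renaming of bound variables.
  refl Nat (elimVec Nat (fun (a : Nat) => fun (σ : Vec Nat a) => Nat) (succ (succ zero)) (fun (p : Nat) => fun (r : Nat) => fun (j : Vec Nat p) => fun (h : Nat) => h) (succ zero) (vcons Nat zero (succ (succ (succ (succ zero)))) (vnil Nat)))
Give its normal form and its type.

reduced normal form:
  refl Nat (succ (succ zero))
type:
  Eq Nat (succ (succ zero)) (succ (succ zero))
observation: reduction starts at an elimVec iota-redex, and 6 normal-order steps reach the normal form.


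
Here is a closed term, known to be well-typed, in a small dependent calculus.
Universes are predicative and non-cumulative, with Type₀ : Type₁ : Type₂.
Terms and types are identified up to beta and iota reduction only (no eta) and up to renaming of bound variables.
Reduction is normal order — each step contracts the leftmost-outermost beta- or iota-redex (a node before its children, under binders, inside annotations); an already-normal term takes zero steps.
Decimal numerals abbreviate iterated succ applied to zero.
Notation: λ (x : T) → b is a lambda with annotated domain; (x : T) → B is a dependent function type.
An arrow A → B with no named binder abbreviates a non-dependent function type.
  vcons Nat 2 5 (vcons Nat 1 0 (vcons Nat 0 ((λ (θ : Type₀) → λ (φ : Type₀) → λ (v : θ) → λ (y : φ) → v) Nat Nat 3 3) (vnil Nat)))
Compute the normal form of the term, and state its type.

resulting normal form:
  vcons Nat 2 5 (vcons Nat 1 0 (vcons Nat 0 3 (vnil Nat)))
the term's type:
  Vec Nat 3
observation: the leftmost-outermost redex is a beta-redex, and normalization takes 4 steps.


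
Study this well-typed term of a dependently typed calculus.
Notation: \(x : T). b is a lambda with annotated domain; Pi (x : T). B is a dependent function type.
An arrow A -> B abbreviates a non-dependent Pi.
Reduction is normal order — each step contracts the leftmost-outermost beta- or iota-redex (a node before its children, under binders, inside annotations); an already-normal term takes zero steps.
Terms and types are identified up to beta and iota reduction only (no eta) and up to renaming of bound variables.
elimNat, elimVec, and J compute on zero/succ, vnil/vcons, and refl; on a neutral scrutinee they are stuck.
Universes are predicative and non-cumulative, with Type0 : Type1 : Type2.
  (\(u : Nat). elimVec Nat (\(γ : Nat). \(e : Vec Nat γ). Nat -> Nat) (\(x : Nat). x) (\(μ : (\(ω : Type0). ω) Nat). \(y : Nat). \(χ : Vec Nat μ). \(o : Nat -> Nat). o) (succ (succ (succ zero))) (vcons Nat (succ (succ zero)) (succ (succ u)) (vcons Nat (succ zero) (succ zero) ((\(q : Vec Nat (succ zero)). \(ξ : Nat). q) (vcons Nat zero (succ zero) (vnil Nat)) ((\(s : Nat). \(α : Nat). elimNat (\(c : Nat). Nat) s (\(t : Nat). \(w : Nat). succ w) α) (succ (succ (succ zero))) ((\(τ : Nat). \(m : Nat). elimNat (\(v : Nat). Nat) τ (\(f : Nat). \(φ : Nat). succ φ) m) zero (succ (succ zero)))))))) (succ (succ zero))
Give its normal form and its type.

reduced normal form:
  \(u : Nat). u
type:
  Nat -> Nat
observation: contracting a beta-redex first, the term normalizes in 20 steps.


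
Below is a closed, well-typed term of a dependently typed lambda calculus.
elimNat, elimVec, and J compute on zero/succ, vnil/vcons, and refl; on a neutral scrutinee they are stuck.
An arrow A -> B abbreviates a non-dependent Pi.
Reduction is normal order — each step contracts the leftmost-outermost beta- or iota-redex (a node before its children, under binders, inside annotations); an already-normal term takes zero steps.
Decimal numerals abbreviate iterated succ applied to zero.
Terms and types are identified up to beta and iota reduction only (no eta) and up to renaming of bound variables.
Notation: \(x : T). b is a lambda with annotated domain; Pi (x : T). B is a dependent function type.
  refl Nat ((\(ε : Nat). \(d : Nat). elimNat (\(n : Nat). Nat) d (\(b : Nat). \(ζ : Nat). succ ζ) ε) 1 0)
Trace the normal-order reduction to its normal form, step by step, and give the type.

reduction (normal order):
  refl Nat ((\(ε : Nat). \(d : Nat). elimNat (\(n : Nat). Nat) d (\(b : Nat). \(ζ : Nat). succ ζ) ε) 1 0)
  ~> refl Nat ((\(ε : Nat). elimNat (\(d : Nat). Nat) ε (\(n : Nat). \(b : Nat). succ b) 1) 0)
  ~> refl Nat (elimNat (\(ε : Nat). Nat) 0 (\(d : Nat). \(n : Nat). succ n) 1)
  ~> refl Nat ((\(ε : Nat). \(d : Nat). succ d) 0 (elimNat (\(n : Nat). Nat) 0 (\(b : Nat). \(ζ : Nat). succ ζ) 0))
  ~> refl Nat ((\(ε : Nat). succ ε) (elimNat (\(d : Nat). Nat) 0 (\(n : Nat). \(b : Nat). succ b) 0))
  ~> refl Nat (succ (elimNat (\(ε : Nat). Nat) 0 (\(d : Nat). \(n : Nat). succ n) 0))
  ~> refl Nat 1
type:
  Eq Nat 1 1


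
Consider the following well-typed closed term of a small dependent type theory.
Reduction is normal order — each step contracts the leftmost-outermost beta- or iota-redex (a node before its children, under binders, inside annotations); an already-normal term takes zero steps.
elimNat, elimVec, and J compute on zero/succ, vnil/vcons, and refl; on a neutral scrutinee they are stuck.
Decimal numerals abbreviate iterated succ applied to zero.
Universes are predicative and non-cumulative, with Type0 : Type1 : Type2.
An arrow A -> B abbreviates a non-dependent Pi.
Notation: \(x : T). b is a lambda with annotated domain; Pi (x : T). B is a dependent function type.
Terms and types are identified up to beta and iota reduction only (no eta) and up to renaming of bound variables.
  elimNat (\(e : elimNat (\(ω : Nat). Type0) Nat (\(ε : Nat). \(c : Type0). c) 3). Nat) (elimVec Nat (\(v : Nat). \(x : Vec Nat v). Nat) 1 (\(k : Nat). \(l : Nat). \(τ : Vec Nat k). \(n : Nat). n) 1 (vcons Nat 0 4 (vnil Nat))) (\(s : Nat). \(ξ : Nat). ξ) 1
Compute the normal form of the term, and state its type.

normal form:
  1
inferred type:
  Nat


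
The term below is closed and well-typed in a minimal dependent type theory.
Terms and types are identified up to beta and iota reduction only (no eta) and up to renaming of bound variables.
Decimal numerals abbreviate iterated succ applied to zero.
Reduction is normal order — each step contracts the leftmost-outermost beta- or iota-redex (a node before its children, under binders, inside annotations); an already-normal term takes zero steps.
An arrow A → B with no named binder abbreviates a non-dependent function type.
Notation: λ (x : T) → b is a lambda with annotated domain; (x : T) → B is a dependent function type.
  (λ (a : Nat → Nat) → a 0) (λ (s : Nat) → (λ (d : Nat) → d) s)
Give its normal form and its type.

normal form:
  0
the term's type:
  Nat
observation: the term reaches its normal form after 3 normal-order steps.


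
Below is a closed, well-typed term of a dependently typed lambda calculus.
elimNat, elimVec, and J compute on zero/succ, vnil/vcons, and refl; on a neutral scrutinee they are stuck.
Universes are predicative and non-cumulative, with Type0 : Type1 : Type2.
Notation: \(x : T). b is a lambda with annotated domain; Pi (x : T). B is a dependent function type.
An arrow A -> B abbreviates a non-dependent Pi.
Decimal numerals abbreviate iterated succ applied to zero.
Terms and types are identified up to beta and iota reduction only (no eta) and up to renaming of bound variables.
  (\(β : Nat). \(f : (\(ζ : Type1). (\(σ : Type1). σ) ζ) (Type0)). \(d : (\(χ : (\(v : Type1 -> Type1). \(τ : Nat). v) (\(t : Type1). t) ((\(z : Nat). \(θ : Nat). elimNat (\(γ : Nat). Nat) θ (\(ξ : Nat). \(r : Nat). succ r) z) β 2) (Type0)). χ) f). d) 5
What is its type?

type:
  Pi (β : Type0). β -> β


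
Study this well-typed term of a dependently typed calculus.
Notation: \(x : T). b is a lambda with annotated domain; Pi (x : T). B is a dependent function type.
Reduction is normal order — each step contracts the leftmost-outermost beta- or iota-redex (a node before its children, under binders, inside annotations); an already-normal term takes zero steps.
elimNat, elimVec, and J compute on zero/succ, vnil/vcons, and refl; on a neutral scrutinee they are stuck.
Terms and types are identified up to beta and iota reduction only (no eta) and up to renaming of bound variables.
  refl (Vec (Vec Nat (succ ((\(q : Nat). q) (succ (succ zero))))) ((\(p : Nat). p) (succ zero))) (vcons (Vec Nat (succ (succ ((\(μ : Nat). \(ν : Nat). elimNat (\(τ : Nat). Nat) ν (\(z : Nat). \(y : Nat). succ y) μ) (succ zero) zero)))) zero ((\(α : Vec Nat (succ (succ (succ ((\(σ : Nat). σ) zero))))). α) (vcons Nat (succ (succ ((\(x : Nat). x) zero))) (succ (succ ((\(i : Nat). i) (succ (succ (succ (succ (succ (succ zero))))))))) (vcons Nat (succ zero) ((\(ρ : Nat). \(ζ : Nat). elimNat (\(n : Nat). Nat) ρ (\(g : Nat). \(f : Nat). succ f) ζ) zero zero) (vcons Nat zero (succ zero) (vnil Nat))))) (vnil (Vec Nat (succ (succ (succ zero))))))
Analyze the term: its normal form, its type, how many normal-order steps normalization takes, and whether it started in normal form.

reduced normal form:
  refl (Vec (Vec Nat (succ (succ (succ zero)))) (succ zero)) (vcons (Vec Nat (succ (succ (succ zero)))) zero (vcons Nat (succ (succ zero)) (succ (succ (succ (succ (succ (succ (succ (succ zero)))))))) (vcons Nat (succ zero) zero (vcons Nat zero (succ zero) (vnil Nat)))) (vnil (Vec Nat (succ (succ (succ zero))))))
type:
  Eq (Vec (Vec Nat (succ (succ (succ zero)))) (succ zero)) (vcons (Vec Nat (succ (succ (succ zero)))) zero (vcons Nat (succ (succ zero)) (succ (succ (succ (succ (succ (succ (succ (succ zero)))))))) (vcons Nat (succ zero) zero (vcons Nat zero (succ zero) (vnil Nat)))) (vnil (Vec Nat (succ (succ (succ zero)))))) (vcons (Vec Nat (succ (succ (succ zero)))) zero (vcons Nat (succ (succ zero)) (succ (succ (succ (succ (succ (succ (succ (succ zero)))))))) (vcons Nat (succ zero) zero (vcons Nat zero (succ zero) (vnil Nat)))) (vnil (Vec Nat (succ (succ (succ zero))))))
normal-order step count: 14
already normal: no
first contracted redex: a beta-redex


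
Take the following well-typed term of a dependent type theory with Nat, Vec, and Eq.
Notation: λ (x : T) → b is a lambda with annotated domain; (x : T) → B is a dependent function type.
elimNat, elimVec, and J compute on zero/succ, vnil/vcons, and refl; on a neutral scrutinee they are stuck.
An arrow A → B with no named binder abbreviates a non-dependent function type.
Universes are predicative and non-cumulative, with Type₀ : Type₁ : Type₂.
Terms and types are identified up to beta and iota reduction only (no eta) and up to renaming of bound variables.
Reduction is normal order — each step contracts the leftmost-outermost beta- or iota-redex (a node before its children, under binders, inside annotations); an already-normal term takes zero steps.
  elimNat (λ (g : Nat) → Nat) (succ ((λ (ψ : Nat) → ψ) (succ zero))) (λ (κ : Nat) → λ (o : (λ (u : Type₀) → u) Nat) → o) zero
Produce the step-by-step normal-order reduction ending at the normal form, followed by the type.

normal-order reduction sequence:
  elimNat (λ (g : Nat) → Nat) (succ ((λ (ψ : Nat) → ψ) (succ zero))) (λ (κ : Nat) → λ (o : (λ (u : Type₀) → u) Nat) → o) zero
  ~> succ ((λ (g : Nat) → g) (succ zero))
  ~> succ (succ zero)
the term's type:
  Nat


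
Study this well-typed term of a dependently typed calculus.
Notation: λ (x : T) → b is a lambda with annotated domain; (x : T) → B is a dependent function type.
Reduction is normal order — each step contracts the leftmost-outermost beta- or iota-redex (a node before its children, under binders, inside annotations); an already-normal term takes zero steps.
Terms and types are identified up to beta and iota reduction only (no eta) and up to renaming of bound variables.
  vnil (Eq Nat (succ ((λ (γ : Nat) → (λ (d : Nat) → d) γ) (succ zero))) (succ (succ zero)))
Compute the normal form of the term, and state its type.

reduced normal form:
  vnil (Eq Nat (succ (succ zero)) (succ (succ zero)))
inferred type:
  Vec (Eq Nat (succ (succ zero)) (succ (succ zero))) zero
observation: the leftmost-outermost redex is a beta-redex, and normalization takes 2 steps.


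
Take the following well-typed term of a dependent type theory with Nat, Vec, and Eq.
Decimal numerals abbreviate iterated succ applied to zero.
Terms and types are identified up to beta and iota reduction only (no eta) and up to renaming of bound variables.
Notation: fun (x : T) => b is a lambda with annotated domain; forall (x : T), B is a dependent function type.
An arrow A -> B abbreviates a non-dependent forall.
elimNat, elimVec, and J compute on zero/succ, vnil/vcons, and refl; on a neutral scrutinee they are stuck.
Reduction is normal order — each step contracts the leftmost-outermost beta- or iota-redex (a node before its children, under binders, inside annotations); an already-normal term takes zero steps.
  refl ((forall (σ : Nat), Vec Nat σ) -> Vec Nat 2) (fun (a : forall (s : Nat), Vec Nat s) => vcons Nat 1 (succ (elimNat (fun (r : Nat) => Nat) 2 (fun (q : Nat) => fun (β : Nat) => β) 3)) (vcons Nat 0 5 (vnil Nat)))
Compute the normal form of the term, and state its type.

normal form:
  refl ((forall (σ : Nat), Vec Nat σ) -> Vec Nat 2) (fun (a : forall (s : Nat), Vec Nat s) => vcons Nat 1 3 (vcons Nat 0 5 (vnil Nat)))
the term's type:
  Eq ((forall (σ : Nat), Vec Nat σ) -> Vec Nat 2) (fun (a : forall (s : Nat), Vec Nat s) => vcons Nat 1 3 (vcons Nat 0 5 (vnil Nat))) (fun (r : forall (q : Nat), Vec Nat q) => vcons Nat 1 3 (vcons Nat 0 5 (vnil Nat)))
observation: contracting an elimNat iota-redex first, the term normalizes in 10 steps.


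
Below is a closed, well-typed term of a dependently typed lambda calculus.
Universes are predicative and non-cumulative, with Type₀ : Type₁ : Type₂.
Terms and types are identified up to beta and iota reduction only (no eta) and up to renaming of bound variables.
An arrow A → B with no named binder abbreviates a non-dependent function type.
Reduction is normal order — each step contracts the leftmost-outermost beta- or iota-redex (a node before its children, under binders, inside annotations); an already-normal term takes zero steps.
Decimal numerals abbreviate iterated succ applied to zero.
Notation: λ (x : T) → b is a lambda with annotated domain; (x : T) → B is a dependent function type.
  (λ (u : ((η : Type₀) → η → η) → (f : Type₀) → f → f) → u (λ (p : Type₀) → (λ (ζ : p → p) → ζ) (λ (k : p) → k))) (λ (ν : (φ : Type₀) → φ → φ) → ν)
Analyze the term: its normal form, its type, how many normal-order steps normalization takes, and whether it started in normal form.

resulting normal form:
  λ (u : Type₀) → λ (η : u) → η
the term's type:
  (u : Type₀) → u → u
normal-order step count: 3
started in normal form: no
first redex: a beta-redex


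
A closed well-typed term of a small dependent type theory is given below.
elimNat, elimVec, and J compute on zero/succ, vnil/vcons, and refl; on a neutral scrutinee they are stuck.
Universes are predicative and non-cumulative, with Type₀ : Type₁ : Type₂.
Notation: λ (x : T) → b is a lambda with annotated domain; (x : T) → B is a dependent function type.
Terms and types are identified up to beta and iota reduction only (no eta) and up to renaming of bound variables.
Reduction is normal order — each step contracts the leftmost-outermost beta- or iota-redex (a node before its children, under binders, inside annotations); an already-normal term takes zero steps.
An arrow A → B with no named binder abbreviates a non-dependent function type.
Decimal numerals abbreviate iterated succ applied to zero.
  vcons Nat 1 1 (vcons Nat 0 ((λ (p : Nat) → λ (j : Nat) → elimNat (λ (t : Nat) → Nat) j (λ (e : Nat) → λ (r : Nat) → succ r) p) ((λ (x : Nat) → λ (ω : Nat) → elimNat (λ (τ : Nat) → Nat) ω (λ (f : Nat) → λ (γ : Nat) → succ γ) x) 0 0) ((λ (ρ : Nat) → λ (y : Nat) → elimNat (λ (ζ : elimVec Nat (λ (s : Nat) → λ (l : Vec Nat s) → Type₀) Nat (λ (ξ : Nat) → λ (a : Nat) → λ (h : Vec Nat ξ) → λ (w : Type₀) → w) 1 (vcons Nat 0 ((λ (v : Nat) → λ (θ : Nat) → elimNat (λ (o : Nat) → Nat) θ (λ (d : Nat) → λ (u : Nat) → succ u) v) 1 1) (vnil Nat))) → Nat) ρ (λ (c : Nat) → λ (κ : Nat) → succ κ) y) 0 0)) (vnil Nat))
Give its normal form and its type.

resulting normal form:
  vcons Nat 1 1 (vcons Nat 0 0 (vnil Nat))
type:
  Vec Nat 2
observation: 9 normal-order steps normalize the term, beginning with a beta-redex.


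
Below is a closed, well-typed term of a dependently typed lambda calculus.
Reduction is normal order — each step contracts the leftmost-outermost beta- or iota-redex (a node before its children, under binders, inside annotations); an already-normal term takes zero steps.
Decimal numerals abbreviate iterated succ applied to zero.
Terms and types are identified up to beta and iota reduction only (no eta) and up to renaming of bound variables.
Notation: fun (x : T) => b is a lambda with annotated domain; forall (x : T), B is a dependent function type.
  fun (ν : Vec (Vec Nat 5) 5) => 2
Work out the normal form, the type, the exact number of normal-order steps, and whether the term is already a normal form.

normal form:
  fun (ν : Vec (Vec Nat 5) 5) => 2
type:
  forall (ν : Vec (Vec Nat 5) 5), Nat
reduction steps (normal order): 0
term was already normal: yes


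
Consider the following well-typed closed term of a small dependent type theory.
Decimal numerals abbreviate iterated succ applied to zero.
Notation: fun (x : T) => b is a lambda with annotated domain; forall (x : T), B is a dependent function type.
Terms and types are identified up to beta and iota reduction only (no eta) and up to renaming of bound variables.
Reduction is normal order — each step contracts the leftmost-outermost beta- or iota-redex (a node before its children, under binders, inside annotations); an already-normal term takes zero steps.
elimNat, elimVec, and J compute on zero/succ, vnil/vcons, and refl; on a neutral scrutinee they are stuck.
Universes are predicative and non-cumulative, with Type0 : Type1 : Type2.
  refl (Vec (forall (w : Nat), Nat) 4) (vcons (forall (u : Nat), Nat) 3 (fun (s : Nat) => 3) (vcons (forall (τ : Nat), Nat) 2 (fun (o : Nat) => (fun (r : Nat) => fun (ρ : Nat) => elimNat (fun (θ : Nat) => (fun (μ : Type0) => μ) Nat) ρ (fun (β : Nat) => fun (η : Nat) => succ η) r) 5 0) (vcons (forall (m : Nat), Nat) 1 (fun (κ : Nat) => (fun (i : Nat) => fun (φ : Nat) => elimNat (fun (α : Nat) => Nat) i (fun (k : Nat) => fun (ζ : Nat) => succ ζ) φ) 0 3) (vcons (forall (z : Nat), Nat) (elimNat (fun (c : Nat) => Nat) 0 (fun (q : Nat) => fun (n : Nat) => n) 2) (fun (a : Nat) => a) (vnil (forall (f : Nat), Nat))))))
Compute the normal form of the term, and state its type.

reduced normal form:
  refl (Vec (forall (w : Nat), Nat) 4) (vcons (forall (u : Nat), Nat) 3 (fun (s : Nat) => 3) (vcons (forall (τ : Nat), Nat) 2 (fun (o : Nat) => 5) (vcons (forall (r : Nat), Nat) 1 (fun (ρ : Nat) => 3) (vcons (forall (θ : Nat), Nat) 0 (fun (μ : Nat) => μ) (vnil (forall (β : Nat), Nat))))))
the term's type:
  Eq (Vec (forall (w : Nat), Nat) 4) (vcons (forall (u : Nat), Nat) 3 (fun (s : Nat) => 3) (vcons (forall (τ : Nat), Nat) 2 (fun (o : Nat) => 5) (vcons (forall (r : Nat), Nat) 1 (fun (ρ : Nat) => 3) (vcons (forall (θ : Nat), Nat) 0 (fun (μ : Nat) => μ) (vnil (forall (β : Nat), Nat)))))) (vcons (forall (η : Nat), Nat) 3 (fun (m : Nat) => 3) (vcons (forall (κ : Nat), Nat) 2 (fun (i : Nat) => 5) (vcons (forall (φ : Nat), Nat) 1 (fun (α : Nat) => 3) (vcons (forall (k : Nat), Nat) 0 (fun (ζ : Nat) => ζ) (vnil (forall (z : Nat), Nat))))))


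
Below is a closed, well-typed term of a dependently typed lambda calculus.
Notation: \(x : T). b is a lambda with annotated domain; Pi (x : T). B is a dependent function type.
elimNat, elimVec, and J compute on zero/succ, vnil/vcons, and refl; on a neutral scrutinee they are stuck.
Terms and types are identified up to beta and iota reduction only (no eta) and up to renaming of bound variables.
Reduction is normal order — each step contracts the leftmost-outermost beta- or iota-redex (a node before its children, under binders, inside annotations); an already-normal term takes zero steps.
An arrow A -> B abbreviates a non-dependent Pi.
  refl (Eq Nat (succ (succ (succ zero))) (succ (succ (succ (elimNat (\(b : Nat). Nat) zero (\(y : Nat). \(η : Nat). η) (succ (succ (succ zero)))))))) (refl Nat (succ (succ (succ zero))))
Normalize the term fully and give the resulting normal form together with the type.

reduced normal form:
  refl (Eq Nat (succ (succ (succ zero))) (succ (succ (succ zero)))) (refl Nat (succ (succ (succ zero))))
inferred type:
  Eq (Eq Nat (succ (succ (succ zero))) (succ (succ (succ zero)))) (refl Nat (succ (succ (succ zero)))) (refl Nat (succ (succ (succ zero))))
observation: contracting an elimNat iota-redex first, the term normalizes in 10 steps.


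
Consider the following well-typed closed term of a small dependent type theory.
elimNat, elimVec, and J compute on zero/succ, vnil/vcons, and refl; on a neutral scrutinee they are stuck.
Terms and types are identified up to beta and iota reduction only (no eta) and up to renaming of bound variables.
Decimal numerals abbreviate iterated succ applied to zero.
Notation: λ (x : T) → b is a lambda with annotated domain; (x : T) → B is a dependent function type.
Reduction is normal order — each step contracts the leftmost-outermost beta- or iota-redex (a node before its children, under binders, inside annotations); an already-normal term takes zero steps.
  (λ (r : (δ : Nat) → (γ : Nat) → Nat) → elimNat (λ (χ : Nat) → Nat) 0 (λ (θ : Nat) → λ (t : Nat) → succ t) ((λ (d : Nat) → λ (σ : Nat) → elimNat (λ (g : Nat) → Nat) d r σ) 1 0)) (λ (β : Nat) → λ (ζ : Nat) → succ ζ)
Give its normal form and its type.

normal form:
  1
inferred type:
  Nat
observation: reduction starts at a beta-redex, and 8 normal-order steps reach the normal form.


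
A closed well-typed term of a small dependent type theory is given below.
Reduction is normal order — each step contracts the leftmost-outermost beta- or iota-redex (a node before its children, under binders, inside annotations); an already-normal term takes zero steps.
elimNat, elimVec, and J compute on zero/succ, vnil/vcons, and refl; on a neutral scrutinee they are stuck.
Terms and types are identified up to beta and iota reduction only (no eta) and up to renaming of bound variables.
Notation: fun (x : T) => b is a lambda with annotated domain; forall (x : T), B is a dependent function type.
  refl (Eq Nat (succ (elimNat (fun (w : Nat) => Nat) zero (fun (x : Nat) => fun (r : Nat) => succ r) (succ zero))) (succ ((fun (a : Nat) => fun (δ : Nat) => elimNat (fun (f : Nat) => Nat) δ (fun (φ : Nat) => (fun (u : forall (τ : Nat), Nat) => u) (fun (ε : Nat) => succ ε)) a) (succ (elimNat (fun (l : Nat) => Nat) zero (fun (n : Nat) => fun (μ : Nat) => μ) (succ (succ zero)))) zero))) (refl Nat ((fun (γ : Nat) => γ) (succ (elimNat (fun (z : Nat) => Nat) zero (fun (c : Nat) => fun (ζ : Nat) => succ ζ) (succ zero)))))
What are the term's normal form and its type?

reduced normal form:
  refl (Eq Nat (succ (succ zero)) (succ (succ zero))) (refl Nat (succ (succ zero)))
type:
  Eq (Eq Nat (succ (succ zero)) (succ (succ zero))) (refl Nat (succ (succ zero))) (refl Nat (succ (succ zero)))
observation: the leftmost-outermost redex is an elimNat iota-redex, and normalization takes 24 steps.


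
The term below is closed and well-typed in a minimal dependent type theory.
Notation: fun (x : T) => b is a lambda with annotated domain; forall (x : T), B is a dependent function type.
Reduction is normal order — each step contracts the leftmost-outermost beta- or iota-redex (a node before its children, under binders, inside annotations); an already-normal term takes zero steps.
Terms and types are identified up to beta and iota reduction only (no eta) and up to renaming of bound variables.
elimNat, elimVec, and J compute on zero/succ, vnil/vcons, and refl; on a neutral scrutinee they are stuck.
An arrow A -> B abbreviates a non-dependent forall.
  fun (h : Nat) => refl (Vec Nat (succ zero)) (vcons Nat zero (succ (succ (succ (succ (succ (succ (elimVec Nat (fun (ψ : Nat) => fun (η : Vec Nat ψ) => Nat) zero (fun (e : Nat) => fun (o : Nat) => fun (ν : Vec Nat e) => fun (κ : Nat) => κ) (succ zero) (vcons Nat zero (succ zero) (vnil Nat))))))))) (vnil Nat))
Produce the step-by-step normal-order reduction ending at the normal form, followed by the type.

normal-order reduction:
  fun (h : Nat) => refl (Vec Nat (succ zero)) (vcons Nat zero (succ (succ (succ (succ (succ (succ (elimVec Nat (fun (ψ : Nat) => fun (η : Vec Nat ψ) => Nat) zero (fun (e : Nat) => fun (o : Nat) => fun (ν : Vec Nat e) => fun (κ : Nat) => κ) (succ zero) (vcons Nat zero (succ zero) (vnil Nat))))))))) (vnil Nat))
  ~> fun (h : Nat) => refl (Vec Nat (succ zero)) (vcons Nat zero (succ (succ (succ (succ (succ (succ ((fun (ψ : Nat) => fun (η : Nat) => fun (e : Vec Nat ψ) => fun (o : Nat) => o) zero (succ zero) (vnil Nat) (elimVec Nat (fun (ν : Nat) => fun (κ : Vec Nat ν) => Nat) zero (fun (y : Nat) => fun (ε : Nat) => fun (l : Vec Nat y) => fun (δ : Nat) => δ) zero (vnil Nat))))))))) (vnil Nat))
  ~> fun (h : Nat) => refl (Vec Nat (succ zero)) (vcons Nat zero (succ (succ (succ (succ (succ (succ ((fun (ψ : Nat) => fun (η : Vec Nat zero) => fun (e : Nat) => e) (succ zero) (vnil Nat) (elimVec Nat (fun (o : Nat) => fun (ν : Vec Nat o) => Nat) zero (fun (κ : Nat) => fun (y : Nat) => fun (ε : Vec Nat κ) => fun (l : Nat) => l) zero (vnil Nat))))))))) (vnil Nat))
  ~> fun (h : Nat) => refl (Vec Nat (succ zero)) (vcons Nat zero (succ (succ (succ (succ (succ (succ ((fun (ψ : Vec Nat zero) => fun (η : Nat) => η) (vnil Nat) (elimVec Nat (fun (e : Nat) => fun (o : Vec Nat e) => Nat) zero (fun (ν : Nat) => fun (κ : Nat) => fun (y : Vec Nat ν) => fun (ε : Nat) => ε) zero (vnil Nat))))))))) (vnil Nat))
  ~> fun (h : Nat) => refl (Vec Nat (succ zero)) (vcons Nat zero (succ (succ (succ (succ (succ (succ ((fun (ψ : Nat) => ψ) (elimVec Nat (fun (η : Nat) => fun (e : Vec Nat η) => Nat) zero (fun (o : Nat) => fun (ν : Nat) => fun (κ : Vec Nat o) => fun (y : Nat) => y) zero (vnil Nat))))))))) (vnil Nat))
  ~> fun (h : Nat) => refl (Vec Nat (succ zero)) (vcons Nat zero (succ (succ (succ (succ (succ (succ (elimVec Nat (fun (ψ : Nat) => fun (η : Vec Nat ψ) => Nat) zero (fun (e : Nat) => fun (o : Nat) => fun (ν : Vec Nat e) => fun (κ : Nat) => κ) zero (vnil Nat)))))))) (vnil Nat))
  ~> fun (h : Nat) => refl (Vec Nat (succ zero)) (vcons Nat zero (succ (succ (succ (succ (succ (succ zero)))))) (vnil Nat))
inferred type:
  Nat -> Eq (Vec Nat (succ zero)) (vcons Nat zero (succ (succ (succ (succ (succ (succ zero)))))) (vnil Nat)) (vcons Nat zero (succ (succ (succ (succ (succ (succ zero)))))) (vnil Nat))


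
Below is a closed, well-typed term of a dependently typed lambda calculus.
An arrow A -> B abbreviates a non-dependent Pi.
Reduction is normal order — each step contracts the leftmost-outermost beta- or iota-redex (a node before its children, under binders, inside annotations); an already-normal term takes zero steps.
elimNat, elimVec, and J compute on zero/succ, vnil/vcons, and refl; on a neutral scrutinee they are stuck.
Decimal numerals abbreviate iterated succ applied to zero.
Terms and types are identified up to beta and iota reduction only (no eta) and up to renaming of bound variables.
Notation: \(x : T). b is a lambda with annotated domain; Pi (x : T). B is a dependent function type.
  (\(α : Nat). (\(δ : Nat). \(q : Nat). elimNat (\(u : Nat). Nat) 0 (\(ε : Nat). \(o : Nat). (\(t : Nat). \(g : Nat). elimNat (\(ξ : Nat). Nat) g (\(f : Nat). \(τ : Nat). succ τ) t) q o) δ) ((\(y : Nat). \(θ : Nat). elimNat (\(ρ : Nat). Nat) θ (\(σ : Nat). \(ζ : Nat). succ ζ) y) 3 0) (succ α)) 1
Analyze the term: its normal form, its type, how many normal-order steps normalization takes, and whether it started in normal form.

resulting normal form:
  6
inferred type:
  Nat
normal-order step count: 34
term was already normal: no
first contracted redex: a beta-redex
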